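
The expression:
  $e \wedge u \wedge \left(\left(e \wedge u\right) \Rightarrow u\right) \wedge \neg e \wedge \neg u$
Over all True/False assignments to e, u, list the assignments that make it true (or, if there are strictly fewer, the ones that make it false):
is never true.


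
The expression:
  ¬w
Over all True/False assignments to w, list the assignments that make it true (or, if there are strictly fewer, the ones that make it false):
is true only for:
  w=False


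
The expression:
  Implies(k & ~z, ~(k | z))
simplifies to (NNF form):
z | ~k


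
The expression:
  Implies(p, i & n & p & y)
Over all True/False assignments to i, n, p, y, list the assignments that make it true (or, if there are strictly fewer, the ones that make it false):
is false only for:
  i=False, n=False, p=True, y=False;
  i=False, n=False, p=True, y=True;
  i=False, n=True, p=True, y=False;
  i=False, n=True, p=True, y=True;
  i=True, n=False, p=True, y=False;
  i=True, n=False, p=True, y=True;
  i=True, n=True, p=True, y=False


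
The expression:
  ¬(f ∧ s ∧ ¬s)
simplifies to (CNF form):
True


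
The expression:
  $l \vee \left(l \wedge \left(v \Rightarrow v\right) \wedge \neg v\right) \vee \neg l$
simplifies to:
$\text{True}$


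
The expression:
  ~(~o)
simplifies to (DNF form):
o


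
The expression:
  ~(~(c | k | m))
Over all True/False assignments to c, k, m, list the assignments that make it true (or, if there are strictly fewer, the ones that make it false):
is false only for:
  c=False, k=False, m=False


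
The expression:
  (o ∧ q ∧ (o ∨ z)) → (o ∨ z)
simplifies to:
True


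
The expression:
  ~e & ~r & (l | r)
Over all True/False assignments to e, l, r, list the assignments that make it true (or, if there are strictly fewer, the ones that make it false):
is true only for:
  e=False, l=True, r=False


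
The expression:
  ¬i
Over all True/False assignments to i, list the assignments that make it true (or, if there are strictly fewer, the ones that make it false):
is true only for:
  i=False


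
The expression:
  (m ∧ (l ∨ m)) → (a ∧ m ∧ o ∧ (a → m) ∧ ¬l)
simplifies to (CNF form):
(a ∨ ¬m) ∧ (o ∨ ¬m) ∧ (¬l ∨ ¬m)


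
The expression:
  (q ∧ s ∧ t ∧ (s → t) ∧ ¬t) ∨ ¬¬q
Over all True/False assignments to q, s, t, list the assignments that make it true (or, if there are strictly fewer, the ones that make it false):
is true only for:
  q=True, s=False, t=False;
  q=True, s=False, t=True;
  q=True, s=True, t=False;
  q=True, s=True, t=True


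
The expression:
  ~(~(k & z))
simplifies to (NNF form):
k & z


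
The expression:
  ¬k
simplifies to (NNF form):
¬k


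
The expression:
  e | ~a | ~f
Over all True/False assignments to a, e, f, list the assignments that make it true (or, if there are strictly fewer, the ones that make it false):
is false only for:
  a=True, e=False, f=True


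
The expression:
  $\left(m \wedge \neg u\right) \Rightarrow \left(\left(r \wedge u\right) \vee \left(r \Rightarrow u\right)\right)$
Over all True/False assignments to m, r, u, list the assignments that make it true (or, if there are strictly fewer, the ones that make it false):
is false only for:
  m=True, r=True, u=False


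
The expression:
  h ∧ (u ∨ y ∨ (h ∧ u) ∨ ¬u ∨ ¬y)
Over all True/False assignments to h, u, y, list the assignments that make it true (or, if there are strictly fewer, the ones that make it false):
is true only for:
  h=True, u=False, y=False;
  h=True, u=False, y=True;
  h=True, u=True, y=False;
  h=True, u=True, y=True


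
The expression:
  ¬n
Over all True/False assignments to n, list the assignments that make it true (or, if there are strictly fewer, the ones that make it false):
is true only for:
  n=False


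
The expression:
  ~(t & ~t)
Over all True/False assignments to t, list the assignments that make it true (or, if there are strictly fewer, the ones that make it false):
is always true.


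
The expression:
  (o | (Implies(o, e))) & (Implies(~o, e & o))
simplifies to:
o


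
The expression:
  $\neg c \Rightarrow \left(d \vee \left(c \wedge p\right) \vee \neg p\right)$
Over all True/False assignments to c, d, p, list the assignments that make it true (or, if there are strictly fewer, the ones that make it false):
is false only for:
  c=False, d=False, p=True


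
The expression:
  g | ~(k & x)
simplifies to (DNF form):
g | ~k | ~x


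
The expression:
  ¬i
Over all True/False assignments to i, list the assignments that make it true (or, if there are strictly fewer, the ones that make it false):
is true only for:
  i=False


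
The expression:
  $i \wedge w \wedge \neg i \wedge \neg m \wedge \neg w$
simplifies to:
$\text{False}$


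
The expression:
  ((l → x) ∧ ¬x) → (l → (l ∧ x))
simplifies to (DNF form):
True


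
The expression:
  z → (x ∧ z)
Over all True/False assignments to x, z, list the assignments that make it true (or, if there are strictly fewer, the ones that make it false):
is false only for:
  x=False, z=True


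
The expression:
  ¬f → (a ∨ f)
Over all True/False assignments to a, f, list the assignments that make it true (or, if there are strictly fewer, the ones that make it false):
is false only for:
  a=False, f=False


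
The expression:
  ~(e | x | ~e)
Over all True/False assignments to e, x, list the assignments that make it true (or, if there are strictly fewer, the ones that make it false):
is never true.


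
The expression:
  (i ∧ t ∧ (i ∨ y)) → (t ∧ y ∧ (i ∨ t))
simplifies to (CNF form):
y ∨ ¬i ∨ ¬t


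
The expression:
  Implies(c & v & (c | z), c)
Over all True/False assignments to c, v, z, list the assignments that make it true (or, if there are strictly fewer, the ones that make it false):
is always true.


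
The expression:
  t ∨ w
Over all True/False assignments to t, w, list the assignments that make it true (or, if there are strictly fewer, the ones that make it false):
is false only for:
  t=False, w=False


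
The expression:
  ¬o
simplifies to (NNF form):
¬o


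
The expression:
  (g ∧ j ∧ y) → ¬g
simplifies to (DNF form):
¬g ∨ ¬j ∨ ¬y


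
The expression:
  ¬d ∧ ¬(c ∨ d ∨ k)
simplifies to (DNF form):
¬c ∧ ¬d ∧ ¬k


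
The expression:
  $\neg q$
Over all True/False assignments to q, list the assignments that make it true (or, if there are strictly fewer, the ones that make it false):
is true only for:
  q=False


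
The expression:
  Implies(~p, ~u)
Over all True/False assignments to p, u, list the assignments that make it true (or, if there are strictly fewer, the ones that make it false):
is false only for:
  p=False, u=True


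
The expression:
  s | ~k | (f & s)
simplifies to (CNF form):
s | ~k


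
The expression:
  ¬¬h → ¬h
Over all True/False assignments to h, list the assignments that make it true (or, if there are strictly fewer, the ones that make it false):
is true only for:
  h=False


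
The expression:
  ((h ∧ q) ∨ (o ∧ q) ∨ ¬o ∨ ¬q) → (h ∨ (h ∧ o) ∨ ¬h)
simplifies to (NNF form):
True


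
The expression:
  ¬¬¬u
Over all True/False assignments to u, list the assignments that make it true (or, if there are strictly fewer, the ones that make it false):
is true only for:
  u=False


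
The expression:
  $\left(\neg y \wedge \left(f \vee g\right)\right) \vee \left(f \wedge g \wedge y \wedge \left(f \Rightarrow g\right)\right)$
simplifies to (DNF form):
$\left(f \wedge g\right) \vee \left(f \wedge \neg y\right) \vee \left(g \wedge \neg y\right)$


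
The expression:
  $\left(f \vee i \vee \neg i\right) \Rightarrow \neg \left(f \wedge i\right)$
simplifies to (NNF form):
$\neg f \vee \neg i$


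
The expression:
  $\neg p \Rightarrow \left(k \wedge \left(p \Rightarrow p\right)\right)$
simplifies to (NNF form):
$k \vee p$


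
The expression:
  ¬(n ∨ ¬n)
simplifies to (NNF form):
False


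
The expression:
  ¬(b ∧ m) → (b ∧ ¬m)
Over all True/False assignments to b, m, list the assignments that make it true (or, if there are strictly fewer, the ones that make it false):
is true only for:
  b=True, m=False;
  b=True, m=True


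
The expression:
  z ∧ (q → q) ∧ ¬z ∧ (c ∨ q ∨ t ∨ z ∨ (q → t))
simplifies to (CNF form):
False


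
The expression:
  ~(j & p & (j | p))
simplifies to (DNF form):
~j | ~p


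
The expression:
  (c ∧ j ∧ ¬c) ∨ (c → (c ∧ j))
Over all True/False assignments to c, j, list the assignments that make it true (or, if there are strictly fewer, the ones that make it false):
is false only for:
  c=True, j=False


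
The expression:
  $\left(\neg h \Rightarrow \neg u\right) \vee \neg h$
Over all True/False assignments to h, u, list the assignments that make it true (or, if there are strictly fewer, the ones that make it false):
is always true.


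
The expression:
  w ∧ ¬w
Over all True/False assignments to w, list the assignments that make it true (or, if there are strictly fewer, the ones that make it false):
is never true.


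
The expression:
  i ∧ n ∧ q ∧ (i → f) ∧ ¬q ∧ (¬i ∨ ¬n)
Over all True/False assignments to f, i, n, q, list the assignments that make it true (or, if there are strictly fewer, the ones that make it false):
is never true.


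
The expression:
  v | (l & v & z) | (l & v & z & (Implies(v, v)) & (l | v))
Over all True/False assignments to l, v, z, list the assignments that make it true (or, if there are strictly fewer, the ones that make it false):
is true only for:
  l=False, v=True, z=False;
  l=False, v=True, z=True;
  l=True, v=True, z=False;
  l=True, v=True, z=True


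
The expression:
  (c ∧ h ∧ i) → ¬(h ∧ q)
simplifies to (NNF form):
¬c ∨ ¬h ∨ ¬i ∨ ¬q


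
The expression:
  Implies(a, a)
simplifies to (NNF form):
True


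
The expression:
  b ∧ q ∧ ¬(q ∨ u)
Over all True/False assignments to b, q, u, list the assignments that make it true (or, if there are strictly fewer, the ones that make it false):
is never true.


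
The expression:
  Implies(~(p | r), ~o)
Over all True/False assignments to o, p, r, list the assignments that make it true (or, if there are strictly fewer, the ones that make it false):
is false only for:
  o=True, p=False, r=False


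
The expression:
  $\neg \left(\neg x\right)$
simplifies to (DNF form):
$x$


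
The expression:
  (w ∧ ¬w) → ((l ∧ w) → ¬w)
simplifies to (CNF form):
True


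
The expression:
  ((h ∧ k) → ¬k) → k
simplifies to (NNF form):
k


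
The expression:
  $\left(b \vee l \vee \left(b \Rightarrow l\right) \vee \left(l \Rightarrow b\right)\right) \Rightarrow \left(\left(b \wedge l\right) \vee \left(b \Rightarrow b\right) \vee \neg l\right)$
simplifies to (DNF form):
$\text{True}$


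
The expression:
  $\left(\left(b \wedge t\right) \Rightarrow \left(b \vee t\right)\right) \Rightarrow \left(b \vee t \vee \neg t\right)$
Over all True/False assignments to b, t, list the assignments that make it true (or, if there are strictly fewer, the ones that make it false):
is always true.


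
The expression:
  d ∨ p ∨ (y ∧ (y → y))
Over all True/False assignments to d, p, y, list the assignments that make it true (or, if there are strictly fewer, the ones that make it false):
is false only for:
  d=False, p=False, y=False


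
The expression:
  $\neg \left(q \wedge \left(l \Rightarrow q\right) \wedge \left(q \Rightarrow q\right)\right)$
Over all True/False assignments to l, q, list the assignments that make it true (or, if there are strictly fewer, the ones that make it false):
is true only for:
  l=False, q=False;
  l=True, q=False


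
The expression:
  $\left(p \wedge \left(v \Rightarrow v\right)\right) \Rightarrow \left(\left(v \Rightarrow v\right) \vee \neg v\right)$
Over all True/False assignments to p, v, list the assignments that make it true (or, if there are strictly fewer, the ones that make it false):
is always true.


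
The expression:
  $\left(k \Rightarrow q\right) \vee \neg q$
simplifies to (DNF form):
$\text{True}$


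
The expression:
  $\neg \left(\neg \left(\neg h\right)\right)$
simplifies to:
$\neg h$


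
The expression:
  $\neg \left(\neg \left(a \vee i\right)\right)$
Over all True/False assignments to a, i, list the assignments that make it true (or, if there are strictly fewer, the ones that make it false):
is false only for:
  a=False, i=False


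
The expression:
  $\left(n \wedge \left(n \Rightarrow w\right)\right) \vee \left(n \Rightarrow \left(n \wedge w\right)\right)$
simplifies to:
$w \vee \neg n$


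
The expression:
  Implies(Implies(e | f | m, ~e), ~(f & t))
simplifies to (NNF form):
e | ~f | ~t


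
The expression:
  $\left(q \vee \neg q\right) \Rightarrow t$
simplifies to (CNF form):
$t$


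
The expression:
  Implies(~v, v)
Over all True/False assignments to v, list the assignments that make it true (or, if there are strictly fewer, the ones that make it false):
is true only for:
  v=True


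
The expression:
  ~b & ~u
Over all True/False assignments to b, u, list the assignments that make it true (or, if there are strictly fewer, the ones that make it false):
is true only for:
  b=False, u=False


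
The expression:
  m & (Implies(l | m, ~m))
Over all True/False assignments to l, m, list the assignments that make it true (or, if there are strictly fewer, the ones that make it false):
is never true.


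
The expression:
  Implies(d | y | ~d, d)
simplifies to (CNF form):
d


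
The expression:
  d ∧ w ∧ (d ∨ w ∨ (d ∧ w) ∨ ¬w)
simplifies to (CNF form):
d ∧ w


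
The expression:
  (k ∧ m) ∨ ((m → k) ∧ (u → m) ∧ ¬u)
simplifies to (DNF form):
(k ∧ m) ∨ (¬m ∧ ¬u)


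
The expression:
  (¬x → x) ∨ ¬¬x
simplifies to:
x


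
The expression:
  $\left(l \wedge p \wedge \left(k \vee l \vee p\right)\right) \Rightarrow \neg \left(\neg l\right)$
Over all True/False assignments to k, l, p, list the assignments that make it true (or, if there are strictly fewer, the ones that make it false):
is always true.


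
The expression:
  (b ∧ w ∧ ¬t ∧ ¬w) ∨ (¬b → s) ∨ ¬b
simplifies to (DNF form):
True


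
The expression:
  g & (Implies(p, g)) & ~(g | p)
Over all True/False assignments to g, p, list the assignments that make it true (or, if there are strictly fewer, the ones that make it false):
is never true.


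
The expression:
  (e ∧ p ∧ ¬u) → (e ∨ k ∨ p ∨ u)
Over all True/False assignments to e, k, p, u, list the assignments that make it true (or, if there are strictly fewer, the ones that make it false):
is always true.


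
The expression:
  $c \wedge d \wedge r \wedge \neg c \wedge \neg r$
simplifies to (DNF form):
$\text{False}$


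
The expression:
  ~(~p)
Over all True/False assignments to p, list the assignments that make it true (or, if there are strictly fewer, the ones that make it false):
is true only for:
  p=True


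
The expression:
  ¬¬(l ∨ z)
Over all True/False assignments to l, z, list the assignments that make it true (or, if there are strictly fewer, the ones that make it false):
is false only for:
  l=False, z=False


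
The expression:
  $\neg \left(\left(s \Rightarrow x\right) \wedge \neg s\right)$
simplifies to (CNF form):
$s$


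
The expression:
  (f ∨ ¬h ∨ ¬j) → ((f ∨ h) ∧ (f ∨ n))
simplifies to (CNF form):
(f ∨ h) ∧ (f ∨ j ∨ n)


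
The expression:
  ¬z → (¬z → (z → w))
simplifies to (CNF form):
True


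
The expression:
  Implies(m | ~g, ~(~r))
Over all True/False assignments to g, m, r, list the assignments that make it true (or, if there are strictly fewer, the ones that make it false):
is false only for:
  g=False, m=False, r=False;
  g=False, m=True, r=False;
  g=True, m=True, r=False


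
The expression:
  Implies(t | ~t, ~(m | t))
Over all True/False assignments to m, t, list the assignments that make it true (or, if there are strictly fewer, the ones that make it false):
is true only for:
  m=False, t=False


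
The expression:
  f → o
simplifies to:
o ∨ ¬f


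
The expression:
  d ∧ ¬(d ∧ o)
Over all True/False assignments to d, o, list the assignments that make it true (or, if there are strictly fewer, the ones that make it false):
is true only for:
  d=True, o=False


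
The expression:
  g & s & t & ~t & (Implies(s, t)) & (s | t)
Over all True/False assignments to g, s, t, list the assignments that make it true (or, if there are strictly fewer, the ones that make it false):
is never true.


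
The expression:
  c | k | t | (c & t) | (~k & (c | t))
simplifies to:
c | k | t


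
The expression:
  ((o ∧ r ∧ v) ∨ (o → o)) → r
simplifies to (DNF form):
r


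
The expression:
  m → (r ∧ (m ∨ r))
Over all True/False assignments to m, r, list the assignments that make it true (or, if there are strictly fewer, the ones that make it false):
is false only for:
  m=True, r=False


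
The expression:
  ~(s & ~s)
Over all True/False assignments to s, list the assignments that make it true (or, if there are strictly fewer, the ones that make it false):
is always true.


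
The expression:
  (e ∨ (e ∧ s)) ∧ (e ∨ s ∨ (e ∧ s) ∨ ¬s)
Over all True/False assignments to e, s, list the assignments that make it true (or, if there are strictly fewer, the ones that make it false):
is true only for:
  e=True, s=False;
  e=True, s=True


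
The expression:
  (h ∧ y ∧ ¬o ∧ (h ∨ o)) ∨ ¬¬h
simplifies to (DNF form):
h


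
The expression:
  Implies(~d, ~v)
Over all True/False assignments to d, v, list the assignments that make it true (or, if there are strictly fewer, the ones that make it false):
is false only for:
  d=False, v=True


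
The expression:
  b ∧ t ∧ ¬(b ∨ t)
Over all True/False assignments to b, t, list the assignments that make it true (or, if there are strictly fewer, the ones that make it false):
is never true.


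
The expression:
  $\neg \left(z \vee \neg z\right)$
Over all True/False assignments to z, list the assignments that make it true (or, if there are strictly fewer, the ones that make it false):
is never true.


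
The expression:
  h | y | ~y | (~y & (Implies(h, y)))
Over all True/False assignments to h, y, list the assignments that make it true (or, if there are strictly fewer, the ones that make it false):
is always true.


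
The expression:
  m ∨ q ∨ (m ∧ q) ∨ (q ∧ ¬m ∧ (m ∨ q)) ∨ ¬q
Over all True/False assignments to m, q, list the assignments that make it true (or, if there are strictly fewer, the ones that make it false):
is always true.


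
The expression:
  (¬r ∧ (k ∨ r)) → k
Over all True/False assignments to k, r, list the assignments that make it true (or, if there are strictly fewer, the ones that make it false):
is always true.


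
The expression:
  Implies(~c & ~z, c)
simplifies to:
c | z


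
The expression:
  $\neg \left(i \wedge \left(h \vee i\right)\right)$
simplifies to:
$\neg i$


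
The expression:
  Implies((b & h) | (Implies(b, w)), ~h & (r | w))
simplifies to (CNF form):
~h & (b | r | w)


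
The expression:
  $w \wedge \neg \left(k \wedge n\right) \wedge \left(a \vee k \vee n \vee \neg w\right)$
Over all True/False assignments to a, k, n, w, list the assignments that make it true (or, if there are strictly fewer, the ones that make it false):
is true only for:
  a=False, k=False, n=True, w=True;
  a=False, k=True, n=False, w=True;
  a=True, k=False, n=False, w=True;
  a=True, k=False, n=True, w=True;
  a=True, k=True, n=False, w=True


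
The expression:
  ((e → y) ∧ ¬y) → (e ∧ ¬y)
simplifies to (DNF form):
e ∨ y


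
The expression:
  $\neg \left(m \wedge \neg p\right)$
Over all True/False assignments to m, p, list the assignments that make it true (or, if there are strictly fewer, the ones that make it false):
is false only for:
  m=True, p=False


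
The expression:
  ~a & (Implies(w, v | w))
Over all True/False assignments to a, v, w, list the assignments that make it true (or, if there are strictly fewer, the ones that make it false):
is true only for:
  a=False, v=False, w=False;
  a=False, v=False, w=True;
  a=False, v=True, w=False;
  a=False, v=True, w=True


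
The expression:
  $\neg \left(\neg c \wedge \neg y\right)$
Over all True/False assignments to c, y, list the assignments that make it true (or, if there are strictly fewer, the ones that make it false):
is false only for:
  c=False, y=False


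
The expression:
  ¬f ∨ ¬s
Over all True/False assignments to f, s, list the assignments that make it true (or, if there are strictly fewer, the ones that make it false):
is false only for:
  f=True, s=True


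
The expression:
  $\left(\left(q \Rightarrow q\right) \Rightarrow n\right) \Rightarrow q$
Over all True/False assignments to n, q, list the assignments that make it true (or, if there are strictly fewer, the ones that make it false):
is false only for:
  n=True, q=False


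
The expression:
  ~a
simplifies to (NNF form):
~a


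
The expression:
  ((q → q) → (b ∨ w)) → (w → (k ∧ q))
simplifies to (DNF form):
(k ∧ q) ∨ ¬w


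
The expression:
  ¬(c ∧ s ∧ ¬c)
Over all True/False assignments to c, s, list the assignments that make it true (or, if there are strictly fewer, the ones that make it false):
is always true.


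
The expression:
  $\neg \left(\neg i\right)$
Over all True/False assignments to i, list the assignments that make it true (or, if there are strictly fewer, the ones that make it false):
is true only for:
  i=True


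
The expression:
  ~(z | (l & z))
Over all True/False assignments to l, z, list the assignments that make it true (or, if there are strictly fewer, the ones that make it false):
is true only for:
  l=False, z=False;
  l=True, z=False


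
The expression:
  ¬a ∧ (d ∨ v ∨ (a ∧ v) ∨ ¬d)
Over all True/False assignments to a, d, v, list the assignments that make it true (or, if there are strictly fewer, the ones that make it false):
is true only for:
  a=False, d=False, v=False;
  a=False, d=False, v=True;
  a=False, d=True, v=False;
  a=False, d=True, v=True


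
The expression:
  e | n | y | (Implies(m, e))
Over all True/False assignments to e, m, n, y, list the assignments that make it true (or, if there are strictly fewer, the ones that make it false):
is false only for:
  e=False, m=True, n=False, y=False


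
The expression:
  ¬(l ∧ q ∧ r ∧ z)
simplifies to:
¬l ∨ ¬q ∨ ¬r ∨ ¬z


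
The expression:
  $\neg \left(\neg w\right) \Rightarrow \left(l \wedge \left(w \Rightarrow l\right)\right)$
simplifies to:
$l \vee \neg w$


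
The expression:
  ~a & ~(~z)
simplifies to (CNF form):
z & ~a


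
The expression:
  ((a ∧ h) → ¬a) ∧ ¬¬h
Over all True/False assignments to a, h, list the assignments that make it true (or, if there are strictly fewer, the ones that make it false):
is true only for:
  a=False, h=True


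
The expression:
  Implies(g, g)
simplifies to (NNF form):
True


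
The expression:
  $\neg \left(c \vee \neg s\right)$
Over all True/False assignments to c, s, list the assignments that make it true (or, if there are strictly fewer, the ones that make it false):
is true only for:
  c=False, s=True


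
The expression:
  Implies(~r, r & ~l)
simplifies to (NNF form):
r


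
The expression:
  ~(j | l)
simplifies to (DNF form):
~j & ~l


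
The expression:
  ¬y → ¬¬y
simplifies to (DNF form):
y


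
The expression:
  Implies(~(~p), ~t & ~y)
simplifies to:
~p | (~t & ~y)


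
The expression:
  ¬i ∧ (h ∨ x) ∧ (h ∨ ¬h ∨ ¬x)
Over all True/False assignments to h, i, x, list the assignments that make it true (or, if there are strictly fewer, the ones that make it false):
is true only for:
  h=False, i=False, x=True;
  h=True, i=False, x=False;
  h=True, i=False, x=True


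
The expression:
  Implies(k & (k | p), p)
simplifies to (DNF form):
p | ~k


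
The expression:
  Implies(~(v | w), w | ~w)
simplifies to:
True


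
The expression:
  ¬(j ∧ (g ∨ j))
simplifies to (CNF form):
¬j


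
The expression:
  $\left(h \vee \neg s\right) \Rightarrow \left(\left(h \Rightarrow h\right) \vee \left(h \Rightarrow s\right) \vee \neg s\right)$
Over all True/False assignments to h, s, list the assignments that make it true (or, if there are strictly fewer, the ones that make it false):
is always true.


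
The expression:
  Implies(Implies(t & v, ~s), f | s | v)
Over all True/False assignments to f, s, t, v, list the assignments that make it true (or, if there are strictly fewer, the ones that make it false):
is false only for:
  f=False, s=False, t=False, v=False;
  f=False, s=False, t=True, v=False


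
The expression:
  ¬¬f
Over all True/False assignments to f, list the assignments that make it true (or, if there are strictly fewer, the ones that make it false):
is true only for:
  f=True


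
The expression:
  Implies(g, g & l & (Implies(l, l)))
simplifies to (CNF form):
l | ~g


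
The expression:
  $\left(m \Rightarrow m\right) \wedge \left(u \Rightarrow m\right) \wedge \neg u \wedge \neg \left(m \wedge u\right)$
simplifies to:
$\neg u$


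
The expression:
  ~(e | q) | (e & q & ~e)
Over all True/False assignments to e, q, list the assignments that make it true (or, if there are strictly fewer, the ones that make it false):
is true only for:
  e=False, q=False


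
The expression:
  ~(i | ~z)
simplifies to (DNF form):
z & ~i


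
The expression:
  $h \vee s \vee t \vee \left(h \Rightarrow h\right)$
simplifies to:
$\text{True}$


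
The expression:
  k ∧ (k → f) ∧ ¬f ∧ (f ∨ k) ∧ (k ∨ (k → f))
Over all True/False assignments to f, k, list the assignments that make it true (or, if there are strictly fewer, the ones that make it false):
is never true.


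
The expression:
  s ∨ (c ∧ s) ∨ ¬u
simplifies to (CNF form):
s ∨ ¬u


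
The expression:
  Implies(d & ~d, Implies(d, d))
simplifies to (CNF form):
True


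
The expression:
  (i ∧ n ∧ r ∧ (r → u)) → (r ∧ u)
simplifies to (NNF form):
True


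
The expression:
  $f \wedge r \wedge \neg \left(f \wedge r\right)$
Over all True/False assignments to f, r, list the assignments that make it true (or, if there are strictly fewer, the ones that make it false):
is never true.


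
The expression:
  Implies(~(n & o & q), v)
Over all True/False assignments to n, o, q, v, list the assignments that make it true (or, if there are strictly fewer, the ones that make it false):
is false only for:
  n=False, o=False, q=False, v=False;
  n=False, o=False, q=True, v=False;
  n=False, o=True, q=False, v=False;
  n=False, o=True, q=True, v=False;
  n=True, o=False, q=False, v=False;
  n=True, o=False, q=True, v=False;
  n=True, o=True, q=False, v=False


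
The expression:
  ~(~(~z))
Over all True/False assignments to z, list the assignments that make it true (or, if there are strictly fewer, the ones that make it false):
is true only for:
  z=False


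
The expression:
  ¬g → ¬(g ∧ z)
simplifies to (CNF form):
True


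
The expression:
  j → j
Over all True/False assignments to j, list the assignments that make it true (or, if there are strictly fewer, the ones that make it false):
is always true.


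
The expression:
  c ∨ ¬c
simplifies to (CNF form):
True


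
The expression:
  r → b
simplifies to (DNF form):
b ∨ ¬r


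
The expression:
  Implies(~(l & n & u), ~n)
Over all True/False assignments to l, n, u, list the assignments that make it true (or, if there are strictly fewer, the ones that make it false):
is false only for:
  l=False, n=True, u=False;
  l=False, n=True, u=True;
  l=True, n=True, u=False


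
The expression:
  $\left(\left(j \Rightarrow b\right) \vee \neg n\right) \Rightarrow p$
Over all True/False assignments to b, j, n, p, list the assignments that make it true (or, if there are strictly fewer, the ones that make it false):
is false only for:
  b=False, j=False, n=False, p=False;
  b=False, j=False, n=True, p=False;
  b=False, j=True, n=False, p=False;
  b=True, j=False, n=False, p=False;
  b=True, j=False, n=True, p=False;
  b=True, j=True, n=False, p=False;
  b=True, j=True, n=True, p=False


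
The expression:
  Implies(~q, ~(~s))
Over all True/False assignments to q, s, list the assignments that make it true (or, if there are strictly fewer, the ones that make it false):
is false only for:
  q=False, s=False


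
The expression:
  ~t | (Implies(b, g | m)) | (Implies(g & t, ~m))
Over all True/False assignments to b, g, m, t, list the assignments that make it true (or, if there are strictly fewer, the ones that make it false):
is always true.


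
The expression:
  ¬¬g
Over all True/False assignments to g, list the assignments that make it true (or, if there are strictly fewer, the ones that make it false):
is true only for:
  g=True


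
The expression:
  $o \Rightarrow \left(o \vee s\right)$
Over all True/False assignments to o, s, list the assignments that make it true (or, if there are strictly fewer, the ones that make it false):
is always true.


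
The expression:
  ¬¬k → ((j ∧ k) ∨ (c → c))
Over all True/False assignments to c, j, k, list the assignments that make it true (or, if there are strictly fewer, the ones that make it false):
is always true.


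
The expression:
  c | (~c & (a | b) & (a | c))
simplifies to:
a | c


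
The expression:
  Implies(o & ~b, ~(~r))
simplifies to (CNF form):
b | r | ~o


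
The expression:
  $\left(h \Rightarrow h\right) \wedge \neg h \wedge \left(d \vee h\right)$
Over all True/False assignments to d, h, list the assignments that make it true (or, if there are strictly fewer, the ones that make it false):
is true only for:
  d=True, h=False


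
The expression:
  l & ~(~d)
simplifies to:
d & l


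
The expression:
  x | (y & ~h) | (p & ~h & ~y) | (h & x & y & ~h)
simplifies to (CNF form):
(x | ~h) & (p | x | y)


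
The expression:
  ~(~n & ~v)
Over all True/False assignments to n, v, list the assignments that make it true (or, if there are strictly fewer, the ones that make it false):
is false only for:
  n=False, v=False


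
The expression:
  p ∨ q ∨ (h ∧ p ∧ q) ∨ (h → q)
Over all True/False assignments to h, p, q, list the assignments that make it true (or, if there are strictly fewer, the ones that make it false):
is false only for:
  h=True, p=False, q=False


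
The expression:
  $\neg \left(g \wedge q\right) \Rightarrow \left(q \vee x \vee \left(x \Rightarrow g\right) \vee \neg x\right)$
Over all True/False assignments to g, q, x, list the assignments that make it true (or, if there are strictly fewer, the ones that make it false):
is always true.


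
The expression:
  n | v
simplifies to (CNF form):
n | v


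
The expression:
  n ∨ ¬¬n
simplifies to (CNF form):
n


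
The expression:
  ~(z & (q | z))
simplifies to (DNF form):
~z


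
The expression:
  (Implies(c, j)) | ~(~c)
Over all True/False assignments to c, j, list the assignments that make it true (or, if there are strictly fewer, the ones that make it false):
is always true.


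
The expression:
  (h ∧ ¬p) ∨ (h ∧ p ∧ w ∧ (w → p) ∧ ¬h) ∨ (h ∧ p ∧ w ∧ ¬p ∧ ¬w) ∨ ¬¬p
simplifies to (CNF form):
h ∨ p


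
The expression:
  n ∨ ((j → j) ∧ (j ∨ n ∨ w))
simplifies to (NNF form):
j ∨ n ∨ w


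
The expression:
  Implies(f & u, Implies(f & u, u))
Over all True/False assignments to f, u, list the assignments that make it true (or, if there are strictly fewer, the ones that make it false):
is always true.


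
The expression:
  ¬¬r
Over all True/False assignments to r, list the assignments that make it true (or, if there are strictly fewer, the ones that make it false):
is true only for:
  r=True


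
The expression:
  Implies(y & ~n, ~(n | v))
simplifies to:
n | ~v | ~y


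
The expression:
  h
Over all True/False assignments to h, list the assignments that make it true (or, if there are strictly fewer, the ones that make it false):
is true only for:
  h=True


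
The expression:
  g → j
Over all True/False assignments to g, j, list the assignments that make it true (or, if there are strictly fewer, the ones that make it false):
is false only for:
  g=True, j=False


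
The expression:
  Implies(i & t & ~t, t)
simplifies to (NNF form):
True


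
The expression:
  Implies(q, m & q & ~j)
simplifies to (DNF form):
~q | (m & ~j)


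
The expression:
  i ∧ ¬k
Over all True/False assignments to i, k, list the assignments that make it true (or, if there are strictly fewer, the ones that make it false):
is true only for:
  i=True, k=False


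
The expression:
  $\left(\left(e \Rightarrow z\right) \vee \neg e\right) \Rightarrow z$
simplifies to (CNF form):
$e \vee z$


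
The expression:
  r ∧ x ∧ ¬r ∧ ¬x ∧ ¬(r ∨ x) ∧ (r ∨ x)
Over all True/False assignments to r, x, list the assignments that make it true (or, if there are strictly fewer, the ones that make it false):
is never true.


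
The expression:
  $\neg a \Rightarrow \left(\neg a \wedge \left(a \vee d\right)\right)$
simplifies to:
$a \vee d$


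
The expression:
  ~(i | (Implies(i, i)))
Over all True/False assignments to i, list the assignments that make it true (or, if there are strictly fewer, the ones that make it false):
is never true.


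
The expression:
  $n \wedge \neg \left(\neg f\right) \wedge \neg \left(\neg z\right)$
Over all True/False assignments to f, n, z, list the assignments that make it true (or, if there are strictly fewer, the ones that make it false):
is true only for:
  f=True, n=True, z=True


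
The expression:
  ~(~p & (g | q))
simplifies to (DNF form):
p | (~g & ~q)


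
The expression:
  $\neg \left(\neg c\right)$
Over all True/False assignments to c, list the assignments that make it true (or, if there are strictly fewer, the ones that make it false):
is true only for:
  c=True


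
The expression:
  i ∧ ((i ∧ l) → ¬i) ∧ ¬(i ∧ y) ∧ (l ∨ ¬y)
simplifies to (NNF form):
i ∧ ¬l ∧ ¬y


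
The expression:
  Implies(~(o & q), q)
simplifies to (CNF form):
q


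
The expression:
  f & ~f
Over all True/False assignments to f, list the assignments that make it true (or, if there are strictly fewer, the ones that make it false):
is never true.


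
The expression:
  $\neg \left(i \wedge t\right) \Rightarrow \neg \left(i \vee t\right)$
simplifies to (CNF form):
$\left(i \vee \neg t\right) \wedge \left(t \vee \neg i\right)$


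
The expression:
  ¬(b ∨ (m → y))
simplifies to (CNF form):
m ∧ ¬b ∧ ¬y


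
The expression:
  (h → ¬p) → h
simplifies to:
h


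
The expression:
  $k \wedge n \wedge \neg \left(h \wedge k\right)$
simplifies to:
$k \wedge n \wedge \neg h$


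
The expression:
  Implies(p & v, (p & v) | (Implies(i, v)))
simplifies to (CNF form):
True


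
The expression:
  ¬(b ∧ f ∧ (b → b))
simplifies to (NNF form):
¬b ∨ ¬f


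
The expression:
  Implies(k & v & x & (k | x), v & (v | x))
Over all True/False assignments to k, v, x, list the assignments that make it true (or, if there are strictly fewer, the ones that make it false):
is always true.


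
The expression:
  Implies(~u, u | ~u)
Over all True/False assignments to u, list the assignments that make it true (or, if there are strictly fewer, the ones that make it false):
is always true.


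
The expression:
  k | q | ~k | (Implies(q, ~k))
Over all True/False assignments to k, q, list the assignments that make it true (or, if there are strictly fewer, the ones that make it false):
is always true.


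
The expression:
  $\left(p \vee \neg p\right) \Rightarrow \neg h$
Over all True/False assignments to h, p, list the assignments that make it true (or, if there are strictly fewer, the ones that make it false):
is true only for:
  h=False, p=False;
  h=False, p=True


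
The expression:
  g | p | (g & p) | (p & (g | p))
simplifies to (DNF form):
g | p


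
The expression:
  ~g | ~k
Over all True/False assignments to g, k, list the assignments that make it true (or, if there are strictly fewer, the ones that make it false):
is false only for:
  g=True, k=True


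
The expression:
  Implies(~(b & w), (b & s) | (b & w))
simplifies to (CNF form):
b & (s | w)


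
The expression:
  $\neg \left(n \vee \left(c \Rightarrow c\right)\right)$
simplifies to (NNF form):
$\text{False}$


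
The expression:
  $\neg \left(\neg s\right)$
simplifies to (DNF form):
$s$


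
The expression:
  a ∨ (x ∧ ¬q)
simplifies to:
a ∨ (x ∧ ¬q)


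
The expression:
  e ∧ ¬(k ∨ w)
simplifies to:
e ∧ ¬k ∧ ¬w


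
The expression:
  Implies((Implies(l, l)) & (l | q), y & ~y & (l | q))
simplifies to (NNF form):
~l & ~q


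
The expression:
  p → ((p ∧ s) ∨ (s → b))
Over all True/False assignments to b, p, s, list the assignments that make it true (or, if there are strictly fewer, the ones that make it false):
is always true.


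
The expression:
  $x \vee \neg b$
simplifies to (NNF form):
$x \vee \neg b$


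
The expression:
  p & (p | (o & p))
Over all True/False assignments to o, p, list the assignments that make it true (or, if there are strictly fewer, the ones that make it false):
is true only for:
  o=False, p=True;
  o=True, p=True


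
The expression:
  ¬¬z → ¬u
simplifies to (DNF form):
¬u ∨ ¬z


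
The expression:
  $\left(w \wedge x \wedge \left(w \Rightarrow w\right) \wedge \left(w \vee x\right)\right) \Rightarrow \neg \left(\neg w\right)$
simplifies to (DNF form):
$\text{True}$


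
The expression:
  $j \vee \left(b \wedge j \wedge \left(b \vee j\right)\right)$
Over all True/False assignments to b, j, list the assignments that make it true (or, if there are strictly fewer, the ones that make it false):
is true only for:
  b=False, j=True;
  b=True, j=True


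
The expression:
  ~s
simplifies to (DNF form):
~s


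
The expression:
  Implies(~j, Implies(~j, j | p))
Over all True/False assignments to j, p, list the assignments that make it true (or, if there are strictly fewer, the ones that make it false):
is false only for:
  j=False, p=False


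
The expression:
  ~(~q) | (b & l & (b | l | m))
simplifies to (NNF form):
q | (b & l)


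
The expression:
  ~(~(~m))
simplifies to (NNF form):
~m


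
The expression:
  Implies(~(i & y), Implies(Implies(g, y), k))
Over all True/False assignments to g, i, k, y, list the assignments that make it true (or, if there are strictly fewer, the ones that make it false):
is false only for:
  g=False, i=False, k=False, y=False;
  g=False, i=False, k=False, y=True;
  g=False, i=True, k=False, y=False;
  g=True, i=False, k=False, y=True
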